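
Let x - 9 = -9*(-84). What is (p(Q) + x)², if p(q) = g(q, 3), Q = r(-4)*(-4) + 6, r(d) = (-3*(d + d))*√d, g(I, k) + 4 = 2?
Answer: 582169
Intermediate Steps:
g(I, k) = -2 (g(I, k) = -4 + 2 = -2)
r(d) = -6*d^(3/2) (r(d) = (-6*d)*√d = -6*d^(3/2))
Q = 6 - 192*I (Q = -(-48)*I*(-4) + 6 = (48*I)*(-4) + 6 = -192*I + 6 = 6 - 192*I ≈ 6.0 - 192.0*I)
x = 765 (x = 9 - 9*(-84) = 9 + 756 = 765)
p(q) = -2
(p(Q) + x)² = (-2 + 765)² = 763² = 582169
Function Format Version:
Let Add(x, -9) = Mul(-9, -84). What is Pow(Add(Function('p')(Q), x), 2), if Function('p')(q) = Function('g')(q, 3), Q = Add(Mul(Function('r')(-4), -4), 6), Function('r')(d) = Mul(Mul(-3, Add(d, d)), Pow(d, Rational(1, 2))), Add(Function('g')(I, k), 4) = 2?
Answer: 582169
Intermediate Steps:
Function('g')(I, k) = -2 (Function('g')(I, k) = Add(-4, 2) = -2)
Function('r')(d) = Mul(-6, Pow(d, Rational(3, 2))) (Function('r')(d) = Mul(Mul(-3, Mul(2, d)), Pow(d, Rational(1, 2))) = Mul(Mul(-6, d), Pow(d, Rational(1, 2))) = Mul(-6, Pow(d, Rational(3, 2))))
Q = Add(6, Mul(-192, I)) (Q = Add(Mul(Mul(-6, Pow(-4, Rational(3, 2))), -4), 6) = Add(Mul(Mul(-6, Mul(-8, I)), -4), 6) = Add(Mul(Mul(48, I), -4), 6) = Add(Mul(-192, I), 6) = Add(6, Mul(-192, I)) ≈ Add(6.0000, Mul(-192.00, I)))
x = 765 (x = Add(9, Mul(-9, -84)) = Add(9, 756) = 765)
Function('p')(q) = -2
Pow(Add(Function('p')(Q), x), 2) = Pow(Add(-2, 765), 2) = Pow(763, 2) = 582169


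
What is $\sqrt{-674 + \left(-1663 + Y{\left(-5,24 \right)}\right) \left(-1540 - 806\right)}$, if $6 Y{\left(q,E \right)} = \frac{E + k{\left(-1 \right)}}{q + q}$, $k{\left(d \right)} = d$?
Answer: $\frac{3 \sqrt{43351370}}{10} \approx 1975.3$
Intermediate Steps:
$Y{\left(q,E \right)} = \frac{-1 + E}{12 q}$ ($Y{\left(q,E \right)} = \frac{\left(E - 1\right) \frac{1}{q + q}}{6} = \frac{\left(-1 + E\right) \frac{1}{2 q}}{6} = \frac{\frac{1}{2} \frac{1}{q} \left(-1 + E\right)}{6} = \frac{-1 + E}{12 q}$)
$\sqrt{-674 + \left(-1663 + Y{\left(-5,24 \right)}\right) \left(-1540 - 806\right)} = \sqrt{-674 + \left(-1663 + \frac{-1 + 24}{12 \left(-5\right)}\right) \left(-1540 - 806\right)} = \sqrt{-674 + \left(-1663 + \frac{1}{12} \left(- \frac{1}{5}\right) 23\right) \left(-2346\right)} = \sqrt{-674 + \left(-1663 - \frac{23}{60}\right) \left(-2346\right)} = \sqrt{-674 - - \frac{39022973}{10}} = \sqrt{-674 + \frac{39022973}{10}} = \sqrt{\frac{39016233}{10}} = \frac{3 \sqrt{43351370}}{10}$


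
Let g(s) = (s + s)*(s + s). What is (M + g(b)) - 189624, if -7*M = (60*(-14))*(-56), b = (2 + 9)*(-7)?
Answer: -172628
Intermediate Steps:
b = -77 (b = 11*(-7) = -77)
M = -6720 (M = -60*(-14)*(-56)/7 = -(-120)*(-56) = -⅐*47040 = -6720)
g(s) = 4*s² (g(s) = (2*s)*(2*s) = 4*s²)
(M + g(b)) - 189624 = (-6720 + 4*(-77)²) - 189624 = (-6720 + 4*5929) - 189624 = (-6720 + 23716) - 189624 = 16996 - 189624 = -172628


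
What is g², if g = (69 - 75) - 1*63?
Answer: 4761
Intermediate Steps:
g = -69 (g = -6 - 63 = -69)
g² = (-69)² = 4761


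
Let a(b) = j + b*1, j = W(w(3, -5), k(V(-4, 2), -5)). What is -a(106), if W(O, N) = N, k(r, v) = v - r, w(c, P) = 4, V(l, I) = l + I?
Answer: -103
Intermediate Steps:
V(l, I) = I + l
j = -3 (j = -5 - (2 - 4) = -5 - 1*(-2) = -5 + 2 = -3)
a(b) = -3 + b (a(b) = -3 + b*1 = -3 + b)
-a(106) = -(-3 + 106) = -1*103 = -103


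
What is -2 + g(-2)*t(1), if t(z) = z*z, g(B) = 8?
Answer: 6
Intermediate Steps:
t(z) = z²
-2 + g(-2)*t(1) = -2 + 8*1² = -2 + 8*1 = -2 + 8 = 6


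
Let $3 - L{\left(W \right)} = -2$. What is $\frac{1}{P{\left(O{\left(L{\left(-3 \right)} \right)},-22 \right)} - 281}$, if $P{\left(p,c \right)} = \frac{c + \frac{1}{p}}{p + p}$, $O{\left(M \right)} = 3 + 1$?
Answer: $- \frac{32}{9079} \approx -0.0035246$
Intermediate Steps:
$L{\left(W \right)} = 5$ ($L{\left(W \right)} = 3 - -2 = 3 + 2 = 5$)
$O{\left(M \right)} = 4$
$P{\left(p,c \right)} = \frac{c + \frac{1}{p}}{2 p}$
$\frac{1}{P{\left(O{\left(L{\left(-3 \right)} \right)},-22 \right)} - 281} = \frac{1}{\frac{1 - 88}{2 \cdot 16} - 281} = \frac{1}{\frac{1}{2} \cdot \frac{1}{16} \left(1 - 88\right) - 281} = \frac{1}{\frac{1}{2} \cdot \frac{1}{16} \left(-87\right) - 281} = \frac{1}{- \frac{87}{32} - 281} = \frac{1}{- \frac{9079}{32}} = - \frac{32}{9079}$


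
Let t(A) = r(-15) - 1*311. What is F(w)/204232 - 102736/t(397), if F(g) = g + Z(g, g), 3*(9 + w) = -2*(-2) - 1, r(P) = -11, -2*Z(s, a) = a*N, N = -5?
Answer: 53525433/167762 ≈ 319.06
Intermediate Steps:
Z(s, a) = 5*a/2 (Z(s, a) = -a*(-5)/2 = -(-5)*a/2 = 5*a/2)
t(A) = -322 (t(A) = -11 - 1*311 = -11 - 311 = -322)
w = -8 (w = -9 + (-2*(-2) - 1)/3 = -9 + (4 - 1)/3 = -9 + (⅓)*3 = -9 + 1 = -8)
F(g) = 7*g/2 (F(g) = g + 5*g/2 = 7*g/2)
F(w)/204232 - 102736/t(397) = ((7/2)*(-8))/204232 - 102736/(-322) = -28*1/204232 - 102736*(-1/322) = -1/7294 + 51368/161 = 53525433/167762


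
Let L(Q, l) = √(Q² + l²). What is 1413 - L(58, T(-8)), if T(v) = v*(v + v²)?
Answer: 1413 - 2*√51017 ≈ 961.26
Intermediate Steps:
1413 - L(58, T(-8)) = 1413 - √(58² + ((-8)²*(1 - 8))²) = 1413 - √(3364 + (64*(-7))²) = 1413 - √(3364 + (-448)²) = 1413 - √(3364 + 200704) = 1413 - √204068 = 1413 - 2*√51017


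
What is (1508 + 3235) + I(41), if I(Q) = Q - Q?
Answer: 4743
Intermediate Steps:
I(Q) = 0
(1508 + 3235) + I(41) = (1508 + 3235) + 0 = 4743 + 0 = 4743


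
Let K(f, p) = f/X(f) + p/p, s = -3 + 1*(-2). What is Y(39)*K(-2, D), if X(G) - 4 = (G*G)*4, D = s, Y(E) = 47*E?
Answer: 16497/10 ≈ 1649.7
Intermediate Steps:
s = -5 (s = -3 - 2 = -5)
D = -5
X(G) = 4 + 4*G**2 (X(G) = 4 + (G*G)*4 = 4 + G**2*4 = 4 + 4*G**2)
K(f, p) = 1 + f/(4 + 4*f**2) (K(f, p) = f/(4 + 4*f**2) + p/p = f/(4 + 4*f**2) + 1 = 1 + f/(4 + 4*f**2))
Y(39)*K(-2, D) = (47*39)*((1 + (-2)**2 + (1/4)*(-2))/(1 + (-2)**2)) = 1833*((1 + 4 - 1/2)/(1 + 4)) = 1833*((9/2)/5) = 1833*((1/5)*(9/2)) = 1833*(9/10) = 16497/10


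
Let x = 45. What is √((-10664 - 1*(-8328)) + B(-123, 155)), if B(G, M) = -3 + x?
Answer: I*√2294 ≈ 47.896*I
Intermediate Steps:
B(G, M) = 42 (B(G, M) = -3 + 45 = 42)
√((-10664 - 1*(-8328)) + B(-123, 155)) = √((-10664 - 1*(-8328)) + 42) = √((-10664 + 8328) + 42) = √(-2336 + 42) = √(-2294) = I*√2294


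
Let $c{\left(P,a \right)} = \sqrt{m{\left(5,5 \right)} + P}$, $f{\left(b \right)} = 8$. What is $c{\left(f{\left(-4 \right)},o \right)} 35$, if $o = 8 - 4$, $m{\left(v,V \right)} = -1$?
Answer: $35 \sqrt{7} \approx 92.601$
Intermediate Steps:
$o = 4$ ($o = 8 - 4 = 4$)
$c{\left(P,a \right)} = \sqrt{-1 + P}$
$c{\left(f{\left(-4 \right)},o \right)} 35 = \sqrt{-1 + 8} \cdot 35 = \sqrt{7} \cdot 35 = 35 \sqrt{7}$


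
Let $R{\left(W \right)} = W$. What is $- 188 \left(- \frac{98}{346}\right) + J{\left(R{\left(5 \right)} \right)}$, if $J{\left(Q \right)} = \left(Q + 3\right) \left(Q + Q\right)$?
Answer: $\frac{23052}{173} \approx 133.25$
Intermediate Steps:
$J{\left(Q \right)} = 2 Q \left(3 + Q\right)$ ($J{\left(Q \right)} = \left(3 + Q\right) 2 Q = 2 Q \left(3 + Q\right)$)
$- 188 \left(- \frac{98}{346}\right) + J{\left(R{\left(5 \right)} \right)} = - 188 \left(- \frac{98}{346}\right) + 2 \cdot 5 \left(3 + 5\right) = - 188 \left(\left(-98\right) \frac{1}{346}\right) + 2 \cdot 5 \cdot 8 = \left(-188\right) \left(- \frac{49}{173}\right) + 80 = \frac{9212}{173} + 80 = \frac{23052}{173}$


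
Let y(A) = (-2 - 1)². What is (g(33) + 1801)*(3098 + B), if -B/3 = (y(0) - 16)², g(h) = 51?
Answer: 5465252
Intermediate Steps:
y(A) = 9 (y(A) = (-3)² = 9)
B = -147 (B = -3*(9 - 16)² = -3*(-7)² = -3*49 = -147)
(g(33) + 1801)*(3098 + B) = (51 + 1801)*(3098 - 147) = 1852*2951 = 5465252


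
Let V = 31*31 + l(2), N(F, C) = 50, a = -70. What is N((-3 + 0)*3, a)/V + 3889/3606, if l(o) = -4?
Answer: 1300691/1150314 ≈ 1.1307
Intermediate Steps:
V = 957 (V = 31*31 - 4 = 961 - 4 = 957)
N((-3 + 0)*3, a)/V + 3889/3606 = 50/957 + 3889/3606 = 1300691/1150314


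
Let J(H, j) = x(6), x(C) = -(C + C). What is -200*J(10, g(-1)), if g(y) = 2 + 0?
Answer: 2400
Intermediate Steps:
g(y) = 2
x(C) = -2*C
J(H, j) = -12 (J(H, j) = -2*6 = -12)
-200*J(10, g(-1)) = -200*(-12) = 2400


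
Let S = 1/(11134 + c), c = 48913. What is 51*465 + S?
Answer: 1424014606/60047 ≈ 23715.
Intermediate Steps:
S = 1/60047 (S = 1/(11134 + 48913) = 1/60047 ≈ 1.6654e-5)
51*465 + S = 51*465 + 1/60047 = 23715 + 1/60047 = 1424014606/60047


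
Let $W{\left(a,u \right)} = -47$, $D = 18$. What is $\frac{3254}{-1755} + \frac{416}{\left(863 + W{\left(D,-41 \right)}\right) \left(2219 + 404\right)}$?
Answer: $- \frac{145083904}{78257205} \approx -1.8539$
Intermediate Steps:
$\frac{3254}{-1755} + \frac{416}{\left(863 + W{\left(D,-41 \right)}\right) \left(2219 + 404\right)} = \frac{3254}{-1755} + \frac{416}{\left(863 - 47\right) \left(2219 + 404\right)} = 3254 \left(- \frac{1}{1755}\right) + \frac{416}{816 \cdot 2623} = - \frac{3254}{1755} + \frac{416}{2140368} = - \frac{3254}{1755} + 416 \cdot \frac{1}{2140368} = - \frac{3254}{1755} + \frac{26}{133773} = - \frac{145083904}{78257205}$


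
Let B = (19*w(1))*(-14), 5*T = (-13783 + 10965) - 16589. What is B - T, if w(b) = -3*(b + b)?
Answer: 27387/5 ≈ 5477.4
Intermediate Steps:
w(b) = -6*b
T = -19407/5 (T = ((-13783 + 10965) - 16589)/5 = (-2818 - 16589)/5 = (⅕)*(-19407) = -19407/5 ≈ -3881.4)
B = 1596 (B = (19*(-6*1))*(-14) = (19*(-6))*(-14) = -114*(-14) = 1596)
B - T = 1596 - 1*(-19407/5) = 1596 + 19407/5 = 27387/5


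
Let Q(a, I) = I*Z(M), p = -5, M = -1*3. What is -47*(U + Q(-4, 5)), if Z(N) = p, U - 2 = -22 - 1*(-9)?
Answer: 1692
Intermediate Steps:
U = -11 (U = 2 + (-22 - 1*(-9)) = 2 + (-22 + 9) = 2 - 13 = -11)
M = -3
Z(N) = -5
Q(a, I) = -5*I (Q(a, I) = I*(-5) = -5*I)
-47*(U + Q(-4, 5)) = -47*(-11 - 5*5) = -47*(-11 - 25) = -47*(-36) = 1692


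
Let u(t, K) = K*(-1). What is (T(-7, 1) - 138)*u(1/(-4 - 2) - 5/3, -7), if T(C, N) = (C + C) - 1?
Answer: -1071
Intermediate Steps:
T(C, N) = -1 + 2*C (T(C, N) = 2*C - 1 = -1 + 2*C)
u(t, K) = -K
(T(-7, 1) - 138)*u(1/(-4 - 2) - 5/3, -7) = ((-1 + 2*(-7)) - 138)*(-1*(-7)) = ((-1 - 14) - 138)*7 = (-15 - 138)*7 = -153*7 = -1071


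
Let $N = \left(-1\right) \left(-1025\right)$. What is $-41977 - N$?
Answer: $-43002$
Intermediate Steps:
$N = 1025$
$-41977 - N = -41977 - 1025 = -43002$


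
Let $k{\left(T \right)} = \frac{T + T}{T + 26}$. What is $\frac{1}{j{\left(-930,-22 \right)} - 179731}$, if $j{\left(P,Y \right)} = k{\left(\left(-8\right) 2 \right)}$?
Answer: $- \frac{5}{898671} \approx -5.5638 \cdot 10^{-6}$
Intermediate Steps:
$k{\left(T \right)} = \frac{2 T}{26 + T}$
$j{\left(P,Y \right)} = - \frac{16}{5}$ ($j{\left(P,Y \right)} = \frac{2 \left(\left(-8\right) 2\right)}{26 - 16} = 2 \left(-16\right) \frac{1}{26 - 16} = 2 \left(-16\right) \frac{1}{10} = - \frac{16}{5}$)
$\frac{1}{j{\left(-930,-22 \right)} - 179731} = \frac{1}{- \frac{16}{5} - 179731} = \frac{1}{- \frac{898671}{5}} = - \frac{5}{898671}$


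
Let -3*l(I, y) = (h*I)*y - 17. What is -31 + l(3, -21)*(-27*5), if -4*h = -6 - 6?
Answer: -9301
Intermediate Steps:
h = 3 (h = -(-6 - 6)/4 = -¼*(-12) = 3)
l(I, y) = 17/3 - I*y (l(I, y) = -((3*I)*y - 17)/3 = -(3*I*y - 17)/3 = -(-17 + 3*I*y)/3 = 17/3 - I*y)
-31 + l(3, -21)*(-27*5) = -31 + (17/3 - 1*3*(-21))*(-27*5) = -31 + (17/3 + 63)*(-135) = -31 + (206/3)*(-135) = -31 - 9270 = -9301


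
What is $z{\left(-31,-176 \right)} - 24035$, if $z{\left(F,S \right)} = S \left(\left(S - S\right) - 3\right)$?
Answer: $-23507$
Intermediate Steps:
$z{\left(F,S \right)} = - 3 S$ ($z{\left(F,S \right)} = S \left(0 - 3\right) = S \left(-3\right) = - 3 S$)
$z{\left(-31,-176 \right)} - 24035 = \left(-3\right) \left(-176\right) - 24035 = 528 - 24035 = -23507$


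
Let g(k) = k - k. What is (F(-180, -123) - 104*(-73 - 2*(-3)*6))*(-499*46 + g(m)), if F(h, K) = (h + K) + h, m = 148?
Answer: -77240210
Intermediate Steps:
F(h, K) = K + 2*h (F(h, K) = (K + h) + h = K + 2*h)
g(k) = 0
(F(-180, -123) - 104*(-73 - 2*(-3)*6))*(-499*46 + g(m)) = ((-123 + 2*(-180)) - 104*(-73 - 2*(-3)*6))*(-499*46 + 0) = ((-123 - 360) - 104*(-73 + 6*6))*(-22954 + 0) = (-483 - 104*(-73 + 36))*(-22954) = (-483 - 104*(-37))*(-22954) = (-483 + 3848)*(-22954) = 3365*(-22954) = -77240210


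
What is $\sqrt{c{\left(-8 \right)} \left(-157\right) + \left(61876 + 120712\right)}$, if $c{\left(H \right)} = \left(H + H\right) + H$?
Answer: $2 \sqrt{46589} \approx 431.69$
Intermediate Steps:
$c{\left(H \right)} = 3 H$ ($c{\left(H \right)} = 2 H + H = 3 H$)
$\sqrt{c{\left(-8 \right)} \left(-157\right) + \left(61876 + 120712\right)} = \sqrt{3 \left(-8\right) \left(-157\right) + \left(61876 + 120712\right)} = \sqrt{\left(-24\right) \left(-157\right) + 182588} = \sqrt{3768 + 182588} = \sqrt{186356} = 2 \sqrt{46589}$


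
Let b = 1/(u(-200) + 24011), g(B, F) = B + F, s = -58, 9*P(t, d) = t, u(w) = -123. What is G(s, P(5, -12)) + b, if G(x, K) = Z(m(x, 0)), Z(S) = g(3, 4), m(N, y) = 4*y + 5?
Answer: 167217/23888 ≈ 7.0000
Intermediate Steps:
m(N, y) = 5 + 4*y
P(t, d) = t/9
Z(S) = 7 (Z(S) = 3 + 4 = 7)
b = 1/23888 (b = 1/(-123 + 24011) = 1/23888 ≈ 4.1862e-5)
G(x, K) = 7
G(s, P(5, -12)) + b = 7 + 1/23888 = 167217/23888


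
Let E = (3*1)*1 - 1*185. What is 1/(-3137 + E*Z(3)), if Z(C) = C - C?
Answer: -1/3137 ≈ -0.00031878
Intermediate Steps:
Z(C) = 0
E = -182 (E = 3*1 - 185 = 3 - 185 = -182)
1/(-3137 + E*Z(3)) = 1/(-3137 - 182*0) = 1/(-3137 + 0) = 1/(-3137) = -1/3137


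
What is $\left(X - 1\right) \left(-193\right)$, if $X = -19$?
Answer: $3860$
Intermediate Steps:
$\left(X - 1\right) \left(-193\right) = \left(-19 - 1\right) \left(-193\right) = \left(-20\right) \left(-193\right) = 3860$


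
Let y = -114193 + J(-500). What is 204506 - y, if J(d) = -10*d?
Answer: 313699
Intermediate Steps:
y = -109193 (y = -114193 - 10*(-500) = -114193 + 5000 = -109193)
204506 - y = 204506 - 1*(-109193) = 204506 + 109193 = 313699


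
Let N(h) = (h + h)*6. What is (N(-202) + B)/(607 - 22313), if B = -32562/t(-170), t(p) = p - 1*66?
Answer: 269751/2561308 ≈ 0.10532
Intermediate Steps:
t(p) = -66 + p (t(p) = p - 66 = -66 + p)
B = 16281/118 (B = -32562/(-66 - 170) = -32562/(-236) = -32562*(-1/236) = 16281/118 ≈ 137.97)
N(h) = 12*h (N(h) = (2*h)*6 = 12*h)
(N(-202) + B)/(607 - 22313) = (12*(-202) + 16281/118)/(607 - 22313) = (-2424 + 16281/118)/(-21706) = -269751/118*(-1/21706) = 269751/2561308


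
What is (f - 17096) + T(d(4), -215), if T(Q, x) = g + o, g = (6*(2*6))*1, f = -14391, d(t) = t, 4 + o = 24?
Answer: -31395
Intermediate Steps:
o = 20 (o = -4 + 24 = 20)
g = 72 (g = (6*12)*1 = 72*1 = 72)
T(Q, x) = 92 (T(Q, x) = 72 + 20 = 92)
(f - 17096) + T(d(4), -215) = (-14391 - 17096) + 92 = -31487 + 92 = -31395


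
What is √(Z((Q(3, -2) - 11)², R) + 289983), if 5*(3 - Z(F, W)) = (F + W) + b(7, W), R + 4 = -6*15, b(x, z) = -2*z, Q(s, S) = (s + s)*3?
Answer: √7248935/5 ≈ 538.48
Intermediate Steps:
Q(s, S) = 6*s (Q(s, S) = (2*s)*3 = 6*s)
R = -94 (R = -4 - 6*15 = -4 - 90 = -94)
Z(F, W) = 3 - F/5 + W/5 (Z(F, W) = 3 - ((F + W) - 2*W)/5 = 3 - (F - W)/5 = 3 + (-F/5 + W/5) = 3 - F/5 + W/5)
√(Z((Q(3, -2) - 11)², R) + 289983) = √((3 - (6*3 - 11)²/5 + (⅕)*(-94)) + 289983) = √((3 - (18 - 11)²/5 - 94/5) + 289983) = √((3 - ⅕*7² - 94/5) + 289983) = √((3 - ⅕*49 - 94/5) + 289983) = √((3 - 49/5 - 94/5) + 289983) = √(-128/5 + 289983) = √(1449787/5) = √7248935/5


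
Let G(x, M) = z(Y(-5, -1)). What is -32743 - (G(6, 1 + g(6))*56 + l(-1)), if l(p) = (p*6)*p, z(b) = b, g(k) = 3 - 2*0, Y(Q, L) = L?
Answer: -32693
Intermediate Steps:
g(k) = 3 (g(k) = 3 + 0 = 3)
G(x, M) = -1
l(p) = 6*p² (l(p) = (6*p)*p = 6*p²)
-32743 - (G(6, 1 + g(6))*56 + l(-1)) = -32743 - (-1*56 + 6*(-1)²) = -32743 - (-56 + 6*1) = -32743 - (-56 + 6) = -32743 - 1*(-50) = -32743 + 50 = -32693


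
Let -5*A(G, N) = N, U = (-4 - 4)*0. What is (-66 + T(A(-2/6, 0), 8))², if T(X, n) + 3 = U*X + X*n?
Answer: 4761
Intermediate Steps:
U = 0 (U = -8*0 = 0)
A(G, N) = -N/5
T(X, n) = -3 + X*n (T(X, n) = -3 + (0*X + X*n) = -3 + (0 + X*n) = -3 + X*n)
(-66 + T(A(-2/6, 0), 8))² = (-66 + (-3 - ⅕*0*8))² = (-66 + (-3 + 0*8))² = (-66 + (-3 + 0))² = (-66 - 3)² = (-69)² = 4761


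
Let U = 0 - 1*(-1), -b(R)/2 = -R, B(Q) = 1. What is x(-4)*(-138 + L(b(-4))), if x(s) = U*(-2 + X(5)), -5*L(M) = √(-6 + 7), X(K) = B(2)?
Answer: 691/5 ≈ 138.20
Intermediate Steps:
b(R) = 2*R (b(R) = -(-2)*R = 2*R)
X(K) = 1
U = 1 (U = 0 + 1 = 1)
L(M) = -⅕ (L(M) = -√(-6 + 7)/5 = -√1/5 = -⅕*1 = -⅕)
x(s) = -1 (x(s) = 1*(-2 + 1) = 1*(-1) = -1)
x(-4)*(-138 + L(b(-4))) = -(-138 - ⅕) = -1*(-691/5) = 691/5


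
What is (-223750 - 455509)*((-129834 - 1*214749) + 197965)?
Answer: 99591596062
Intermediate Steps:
(-223750 - 455509)*((-129834 - 1*214749) + 197965) = -679259*((-129834 - 214749) + 197965) = -679259*(-344583 + 197965) = -679259*(-146618) = 99591596062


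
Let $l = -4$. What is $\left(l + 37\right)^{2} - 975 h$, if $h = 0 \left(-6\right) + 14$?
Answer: $-12561$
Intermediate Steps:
$h = 14$ ($h = 0 + 14 = 14$)
$\left(l + 37\right)^{2} - 975 h = \left(-4 + 37\right)^{2} - 13650 = 33^{2} - 13650 = 1089 - 13650 = -12561$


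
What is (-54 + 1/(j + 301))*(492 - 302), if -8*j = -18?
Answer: -12444620/1213 ≈ -10259.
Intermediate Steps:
j = 9/4 (j = -1/8*(-18) = 9/4 ≈ 2.2500)
(-54 + 1/(j + 301))*(492 - 302) = (-54 + 1/(9/4 + 301))*(492 - 302) = (-54 + 1/(1213/4))*190 = (-54 + 4/1213)*190 = -65498/1213*190 = -12444620/1213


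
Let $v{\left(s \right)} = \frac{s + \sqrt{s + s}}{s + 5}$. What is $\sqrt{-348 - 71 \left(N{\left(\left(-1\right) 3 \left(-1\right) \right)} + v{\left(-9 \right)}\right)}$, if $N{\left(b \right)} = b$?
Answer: $\frac{\sqrt{-2883 + 213 i \sqrt{2}}}{2} \approx 1.4006 + 26.883 i$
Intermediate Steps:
$v{\left(s \right)} = \frac{s + \sqrt{2} \sqrt{s}}{5 + s}$ ($v{\left(s \right)} = \frac{s + \sqrt{2 s}}{5 + s} = \frac{s + \sqrt{2} \sqrt{s}}{5 + s}$)
$\sqrt{-348 - 71 \left(N{\left(\left(-1\right) 3 \left(-1\right) \right)} + v{\left(-9 \right)}\right)} = \sqrt{-348 - 71 \left(\left(-1\right) 3 \left(-1\right) + \frac{-9 + \sqrt{2} \sqrt{-9}}{5 - 9}\right)} = \sqrt{-348 - 71 \left(\left(-3\right) \left(-1\right) + \frac{-9 + \sqrt{2} \cdot 3 i}{-4}\right)} = \sqrt{-348 - 71 \left(3 - \frac{-9 + 3 i \sqrt{2}}{4}\right)} = \sqrt{-348 - 71 \left(3 + \left(\frac{9}{4} - \frac{3 i \sqrt{2}}{4}\right)\right)} = \sqrt{-348 - 71 \left(\frac{21}{4} - \frac{3 i \sqrt{2}}{4}\right)} = \sqrt{-348 - \left(\frac{1491}{4} - \frac{213 i \sqrt{2}}{4}\right)} = \sqrt{- \frac{2883}{4} + \frac{213 i \sqrt{2}}{4}}$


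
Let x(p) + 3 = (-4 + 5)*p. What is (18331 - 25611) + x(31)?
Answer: -7252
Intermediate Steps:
x(p) = -3 + p (x(p) = -3 + (-4 + 5)*p = -3 + 1*p = -3 + p)
(18331 - 25611) + x(31) = (18331 - 25611) + (-3 + 31) = -7280 + 28 = -7252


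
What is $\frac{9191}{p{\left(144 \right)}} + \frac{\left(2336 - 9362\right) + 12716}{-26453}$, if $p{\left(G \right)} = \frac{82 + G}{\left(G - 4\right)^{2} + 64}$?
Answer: $\frac{2390448827166}{2989189} \approx 7.997 \cdot 10^{5}$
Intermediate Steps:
$p{\left(G \right)} = \frac{82 + G}{64 + \left(-4 + G\right)^{2}}$ ($p{\left(G \right)} = \frac{82 + G}{\left(-4 + G\right)^{2} + 64} = \frac{82 + G}{64 + \left(-4 + G\right)^{2}}$)
$\frac{9191}{p{\left(144 \right)}} + \frac{\left(2336 - 9362\right) + 12716}{-26453} = \frac{9191}{\frac{1}{64 + \left(-4 + 144\right)^{2}} \left(82 + 144\right)} + \frac{\left(2336 - 9362\right) + 12716}{-26453} = \frac{9191}{\frac{1}{64 + 140^{2}} \cdot 226} + \left(-7026 + 12716\right) \left(- \frac{1}{26453}\right) = \frac{9191}{\frac{1}{64 + 19600} \cdot 226} + 5690 \left(- \frac{1}{26453}\right) = \frac{9191}{\frac{1}{19664} \cdot 226} - \frac{5690}{26453} = \frac{9191}{\frac{113}{9832}} - \frac{5690}{26453} = 9191 \cdot \frac{9832}{113} - \frac{5690}{26453} = \frac{90365912}{113} - \frac{5690}{26453} = \frac{2390448827166}{2989189}$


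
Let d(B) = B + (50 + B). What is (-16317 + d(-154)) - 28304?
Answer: -44879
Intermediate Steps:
d(B) = 50 + 2*B
(-16317 + d(-154)) - 28304 = (-16317 + (50 + 2*(-154))) - 28304 = (-16317 + (50 - 308)) - 28304 = (-16317 - 258) - 28304 = -16575 - 28304 = -44879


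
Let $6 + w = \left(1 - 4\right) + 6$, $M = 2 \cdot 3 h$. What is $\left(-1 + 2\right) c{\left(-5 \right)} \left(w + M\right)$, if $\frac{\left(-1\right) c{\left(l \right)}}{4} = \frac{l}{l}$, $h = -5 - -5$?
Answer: $12$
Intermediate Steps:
$h = 0$ ($h = -5 + 5 = 0$)
$c{\left(l \right)} = -4$ ($c{\left(l \right)} = - 4 \frac{l}{l} = \left(-4\right) 1 = -4$)
$M = 0$ ($M = 2 \cdot 3 \cdot 0 = 6 \cdot 0 = 0$)
$w = -3$ ($w = -6 + \left(\left(1 - 4\right) + 6\right) = -6 + \left(-3 + 6\right) = -6 + 3 = -3$)
$\left(-1 + 2\right) c{\left(-5 \right)} \left(w + M\right) = \left(-1 + 2\right) \left(-4\right) \left(-3 + 0\right) = 1 \left(-4\right) \left(-3\right) = \left(-4\right) \left(-3\right) = 12$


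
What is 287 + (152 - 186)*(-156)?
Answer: 5591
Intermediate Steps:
287 + (152 - 186)*(-156) = 287 - 34*(-156) = 287 + 5304 = 5591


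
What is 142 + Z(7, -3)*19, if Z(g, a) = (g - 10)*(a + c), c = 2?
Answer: 199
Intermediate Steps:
Z(g, a) = (-10 + g)*(2 + a) (Z(g, a) = (g - 10)*(a + 2) = (-10 + g)*(2 + a))
142 + Z(7, -3)*19 = 142 + (-20 - 10*(-3) + 2*7 - 3*7)*19 = 142 + (-20 + 30 + 14 - 21)*19 = 142 + 3*19 = 142 + 57 = 199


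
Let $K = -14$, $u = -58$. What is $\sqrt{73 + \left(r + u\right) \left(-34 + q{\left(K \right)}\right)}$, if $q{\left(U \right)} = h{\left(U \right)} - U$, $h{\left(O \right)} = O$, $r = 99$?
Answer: $i \sqrt{1321} \approx 36.346 i$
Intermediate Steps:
$q{\left(U \right)} = 0$ ($q{\left(U \right)} = U - U = 0$)
$\sqrt{73 + \left(r + u\right) \left(-34 + q{\left(K \right)}\right)} = \sqrt{73 + \left(99 - 58\right) \left(-34 + 0\right)} = \sqrt{73 + 41 \left(-34\right)} = \sqrt{73 - 1394} = \sqrt{-1321} = i \sqrt{1321}$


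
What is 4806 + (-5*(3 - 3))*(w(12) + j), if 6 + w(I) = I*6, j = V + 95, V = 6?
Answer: 4806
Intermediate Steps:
j = 101 (j = 6 + 95 = 101)
w(I) = -6 + 6*I (w(I) = -6 + I*6 = -6 + 6*I)
4806 + (-5*(3 - 3))*(w(12) + j) = 4806 + (-5*(3 - 3))*((-6 + 6*12) + 101) = 4806 + (-5*0)*((-6 + 72) + 101) = 4806 + 0*(66 + 101) = 4806 + 0*167 = 4806 + 0 = 4806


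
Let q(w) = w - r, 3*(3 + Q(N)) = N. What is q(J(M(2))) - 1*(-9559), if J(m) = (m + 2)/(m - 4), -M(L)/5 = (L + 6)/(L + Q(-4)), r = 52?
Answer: 437389/46 ≈ 9508.5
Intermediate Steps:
Q(N) = -3 + N/3
M(L) = -5*(6 + L)/(-13/3 + L) (M(L) = -5*(L + 6)/(L + (-3 + (⅓)*(-4))) = -5*(6 + L)/(L + (-3 - 4/3)) = -5*(6 + L)/(L - 13/3) = -5*(6 + L)/(-13/3 + L))
J(m) = (2 + m)/(-4 + m)
q(w) = -52 + w (q(w) = w - 1*52 = w - 52 = -52 + w)
q(J(M(2))) - 1*(-9559) = (-52 + (2 + 15*(-6 - 1*2)/(-13 + 3*2))/(-4 + 15*(-6 - 1*2)/(-13 + 3*2))) - 1*(-9559) = (-52 + (2 + 15*(-6 - 2)/(-13 + 6))/(-4 + 15*(-6 - 2)/(-13 + 6))) + 9559 = (-52 + (2 + 15*(-8)/(-7))/(-4 + 15*(-8)/(-7))) + 9559 = (-52 + (2 + 15*(-⅐)*(-8))/(-4 + 15*(-⅐)*(-8))) + 9559 = (-52 + (2 + 120/7)/(-4 + 120/7)) + 9559 = (-52 + (134/7)/(92/7)) + 9559 = (-52 + (7/92)*(134/7)) + 9559 = (-52 + 67/46) + 9559 = -2325/46 + 9559 = 437389/46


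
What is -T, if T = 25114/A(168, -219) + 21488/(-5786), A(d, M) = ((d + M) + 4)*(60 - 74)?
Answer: -32792625/951797 ≈ -34.453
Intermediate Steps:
A(d, M) = -56 - 14*M - 14*d (A(d, M) = ((M + d) + 4)*(-14) = (4 + M + d)*(-14) = -56 - 14*M - 14*d)
T = 32792625/951797 (T = 25114/(-56 - 14*(-219) - 14*168) + 21488/(-5786) = 25114/(-56 + 3066 - 2352) + 21488*(-1/5786) = 25114/658 - 10744/2893 = 25114*(1/658) - 10744/2893 = 12557/329 - 10744/2893 = 32792625/951797 ≈ 34.453)
-T = -1*32792625/951797 = -32792625/951797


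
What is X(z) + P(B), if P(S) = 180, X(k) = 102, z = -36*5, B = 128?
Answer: 282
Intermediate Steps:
z = -180
X(z) + P(B) = 102 + 180 = 282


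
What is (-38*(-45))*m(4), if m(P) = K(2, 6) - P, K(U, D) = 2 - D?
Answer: -13680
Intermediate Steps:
m(P) = -4 - P (m(P) = (2 - 1*6) - P = (2 - 6) - P = -4 - P)
(-38*(-45))*m(4) = (-38*(-45))*(-4 - 1*4) = 1710*(-4 - 4) = 1710*(-8) = -13680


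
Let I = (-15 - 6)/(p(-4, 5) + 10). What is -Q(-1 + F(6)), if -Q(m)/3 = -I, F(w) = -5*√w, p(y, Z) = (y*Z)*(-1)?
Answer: 21/10 ≈ 2.1000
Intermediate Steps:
p(y, Z) = -Z*y (p(y, Z) = (Z*y)*(-1) = -Z*y)
I = -7/10 (I = (-15 - 6)/(-1*5*(-4) + 10) = -21/(20 + 10) = -21/30 = -21*1/30 = -7/10 ≈ -0.70000)
Q(m) = -21/10 (Q(m) = -(-3)*(-7)/10 = -3*7/10 = -21/10)
-Q(-1 + F(6)) = -1*(-21/10) = 21/10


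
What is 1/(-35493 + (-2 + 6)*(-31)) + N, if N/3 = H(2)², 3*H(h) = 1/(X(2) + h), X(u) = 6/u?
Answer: 35542/2671275 ≈ 0.013305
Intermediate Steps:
H(h) = 1/(3*(3 + h)) (H(h) = 1/(3*(6/2 + h)) = 1/(3*(6*(½) + h)) = 1/(3*(3 + h)))
N = 1/75 (N = 3*(1/(3*(3 + 2)))² = 3*((⅓)/5)² = 3*((⅓)*(⅕))² = 3*(1/15)² = 3*(1/225) = 1/75 ≈ 0.013333)
1/(-35493 + (-2 + 6)*(-31)) + N = 1/(-35493 + (-2 + 6)*(-31)) + 1/75 = 1/(-35493 + 4*(-31)) + 1/75 = 1/(-35493 - 124) + 1/75 = 1/(-35617) + 1/75 = -1/35617 + 1/75 = 35542/2671275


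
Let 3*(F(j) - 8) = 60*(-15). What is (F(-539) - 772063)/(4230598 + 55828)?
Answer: -772355/4286426 ≈ -0.18019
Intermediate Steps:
F(j) = -292 (F(j) = 8 + (60*(-15))/3 = 8 + (1/3)*(-900) = 8 - 300 = -292)
(F(-539) - 772063)/(4230598 + 55828) = (-292 - 772063)/(4230598 + 55828) = -772355/4286426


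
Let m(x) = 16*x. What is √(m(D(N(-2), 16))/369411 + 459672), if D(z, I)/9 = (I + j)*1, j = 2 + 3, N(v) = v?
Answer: 2*√725726604066/2513 ≈ 677.99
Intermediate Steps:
j = 5
D(z, I) = 45 + 9*I (D(z, I) = 9*((I + 5)*1) = 9*((5 + I)*1) = 9*(5 + I) = 45 + 9*I)
√(m(D(N(-2), 16))/369411 + 459672) = √((16*(45 + 9*16))/369411 + 459672) = √((16*(45 + 144))*(1/369411) + 459672) = √((16*189)*(1/369411) + 459672) = √(3024*(1/369411) + 459672) = √(144/17591 + 459672) = √(8086090296/17591) = 2*√725726604066/2513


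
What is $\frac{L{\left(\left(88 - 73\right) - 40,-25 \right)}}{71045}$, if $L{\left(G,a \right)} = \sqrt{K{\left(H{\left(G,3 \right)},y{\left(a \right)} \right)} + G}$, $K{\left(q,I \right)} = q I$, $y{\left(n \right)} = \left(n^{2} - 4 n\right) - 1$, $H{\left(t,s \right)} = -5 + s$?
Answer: $\frac{i \sqrt{1473}}{71045} \approx 0.00054022 i$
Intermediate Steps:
$y{\left(n \right)} = -1 + n^{2} - 4 n$
$K{\left(q,I \right)} = I q$
$L{\left(G,a \right)} = \sqrt{2 + G - 2 a^{2} + 8 a}$ ($L{\left(G,a \right)} = \sqrt{\left(-1 + a^{2} - 4 a\right) \left(-5 + 3\right) + G} = \sqrt{\left(-1 + a^{2} - 4 a\right) \left(-2\right) + G} = \sqrt{\left(2 - 2 a^{2} + 8 a\right) + G} = \sqrt{2 + G - 2 a^{2} + 8 a}$)
$\frac{L{\left(\left(88 - 73\right) - 40,-25 \right)}}{71045} = \frac{\sqrt{2 + \left(\left(88 - 73\right) - 40\right) - 2 \left(-25\right)^{2} + 8 \left(-25\right)}}{71045} = \sqrt{2 + \left(15 - 40\right) - 1250 - 200} \cdot \frac{1}{71045} = \sqrt{2 - 25 - 1250 - 200} \cdot \frac{1}{71045} = \sqrt{-1473} \cdot \frac{1}{71045} = i \sqrt{1473} \cdot \frac{1}{71045} = \frac{i \sqrt{1473}}{71045}$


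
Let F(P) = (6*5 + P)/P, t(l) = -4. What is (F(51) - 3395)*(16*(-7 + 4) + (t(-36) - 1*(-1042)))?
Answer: -57111120/17 ≈ -3.3595e+6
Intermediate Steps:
F(P) = (30 + P)/P
(F(51) - 3395)*(16*(-7 + 4) + (t(-36) - 1*(-1042))) = ((30 + 51)/51 - 3395)*(16*(-7 + 4) + (-4 - 1*(-1042))) = ((1/51)*81 - 3395)*(16*(-3) + (-4 + 1042)) = (27/17 - 3395)*(-48 + 1038) = -57688/17*990 = -57111120/17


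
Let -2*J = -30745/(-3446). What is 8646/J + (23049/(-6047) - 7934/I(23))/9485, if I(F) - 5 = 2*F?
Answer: -452742240414733/233593765665 ≈ -1938.2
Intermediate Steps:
J = -30745/6892 (J = -(-30745)/(2*(-3446)) = -(-30745)*(-1)/(2*3446) = -1/2*30745/3446 = -30745/6892 ≈ -4.4610)
I(F) = 5 + 2*F
8646/J + (23049/(-6047) - 7934/I(23))/9485 = 8646/(-30745/6892) + (23049/(-6047) - 7934/(5 + 2*23))/9485 = 8646*(-6892/30745) + (23049*(-1/6047) - 7934/(5 + 46))*(1/9485) = -5417112/2795 + (-23049/6047 - 7934/51)*(1/9485) = -5417112/2795 - 49152397/308397*1/9485 = -5417112/2795 - 7021771/417877935 = -452742240414733/233593765665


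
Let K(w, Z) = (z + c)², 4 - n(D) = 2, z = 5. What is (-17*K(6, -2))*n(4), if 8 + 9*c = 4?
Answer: -57154/81 ≈ -705.60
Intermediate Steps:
c = -4/9 (c = -8/9 + (⅑)*4 = -8/9 + 4/9 = -4/9 ≈ -0.44444)
n(D) = 2 (n(D) = 4 - 1*2 = 4 - 2 = 2)
K(w, Z) = 1681/81 (K(w, Z) = (5 - 4/9)² = (41/9)² = 1681/81)
(-17*K(6, -2))*n(4) = -17*1681/81*2 = -28577/81*2 = -57154/81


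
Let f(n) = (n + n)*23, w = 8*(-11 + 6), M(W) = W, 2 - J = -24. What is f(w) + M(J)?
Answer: -1814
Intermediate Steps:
J = 26 (J = 2 - 1*(-24) = 2 + 24 = 26)
w = -40 (w = 8*(-5) = -40)
f(n) = 46*n (f(n) = (2*n)*23 = 46*n)
f(w) + M(J) = 46*(-40) + 26 = -1840 + 26 = -1814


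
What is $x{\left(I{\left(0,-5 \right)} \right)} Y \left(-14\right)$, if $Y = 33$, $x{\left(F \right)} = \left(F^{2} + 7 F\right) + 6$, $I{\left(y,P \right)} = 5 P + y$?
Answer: $-210672$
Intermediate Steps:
$I{\left(y,P \right)} = y + 5 P$
$x{\left(F \right)} = 6 + F^{2} + 7 F$
$x{\left(I{\left(0,-5 \right)} \right)} Y \left(-14\right) = \left(6 + \left(0 + 5 \left(-5\right)\right)^{2} + 7 \left(0 + 5 \left(-5\right)\right)\right) 33 \left(-14\right) = \left(6 + \left(0 - 25\right)^{2} + 7 \left(0 - 25\right)\right) 33 \left(-14\right) = \left(6 + \left(-25\right)^{2} + 7 \left(-25\right)\right) 33 \left(-14\right) = \left(6 + 625 - 175\right) 33 \left(-14\right) = 456 \cdot 33 \left(-14\right) = 15048 \left(-14\right) = -210672$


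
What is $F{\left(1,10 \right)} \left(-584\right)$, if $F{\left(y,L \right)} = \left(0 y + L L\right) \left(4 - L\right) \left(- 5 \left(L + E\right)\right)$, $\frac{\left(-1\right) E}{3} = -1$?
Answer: $-22776000$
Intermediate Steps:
$E = 3$ ($E = \left(-3\right) \left(-1\right) = 3$)
$F{\left(y,L \right)} = L^{2} \left(-15 - 5 L\right) \left(4 - L\right)$ ($F{\left(y,L \right)} = \left(0 y + L L\right) \left(4 - L\right) \left(- 5 \left(L + 3\right)\right) = \left(0 + L^{2}\right) \left(4 - L\right) \left(- 5 \left(3 + L\right)\right) = L^{2} \left(4 - L\right) \left(-15 - 5 L\right) = L^{2} \left(-15 - 5 L\right) \left(4 - L\right)$)
$F{\left(1,10 \right)} \left(-584\right) = 5 \cdot 10^{2} \left(-12 + 10^{2} - 10\right) \left(-584\right) = 5 \cdot 100 \left(-12 + 100 - 10\right) \left(-584\right) = 5 \cdot 100 \cdot 78 \left(-584\right) = 39000 \left(-584\right) = -22776000$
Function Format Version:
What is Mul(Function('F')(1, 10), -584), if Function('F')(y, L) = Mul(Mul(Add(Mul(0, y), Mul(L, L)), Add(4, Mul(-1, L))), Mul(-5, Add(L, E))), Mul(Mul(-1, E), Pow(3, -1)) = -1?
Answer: -22776000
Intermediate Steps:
E = 3 (E = Mul(-3, -1) = 3)
Function('F')(y, L) = Mul(Pow(L, 2), Add(-15, Mul(-5, L)), Add(4, Mul(-1, L))) (Function('F')(y, L) = Mul(Mul(Add(Mul(0, y), Mul(L, L)), Add(4, Mul(-1, L))), Mul(-5, Add(L, 3))) = Mul(Mul(Add(0, Pow(L, 2)), Add(4, Mul(-1, L))), Mul(-5, Add(3, L))) = Mul(Mul(Pow(L, 2), Add(4, Mul(-1, L))), Add(-15, Mul(-5, L))) = Mul(Pow(L, 2), Add(-15, Mul(-5, L)), Add(4, Mul(-1, L))))
Mul(Function('F')(1, 10), -584) = Mul(Mul(5, Pow(10, 2), Add(-12, Pow(10, 2), Mul(-1, 10))), -584) = Mul(Mul(5, 100, Add(-12, 100, -10)), -584) = Mul(Mul(5, 100, 78), -584) = Mul(39000, -584) = -22776000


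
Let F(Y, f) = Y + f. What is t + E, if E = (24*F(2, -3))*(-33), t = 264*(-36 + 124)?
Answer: 24024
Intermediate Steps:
t = 23232 (t = 264*88 = 23232)
E = 792 (E = (24*(2 - 3))*(-33) = (24*(-1))*(-33) = -24*(-33) = 792)
t + E = 23232 + 792 = 24024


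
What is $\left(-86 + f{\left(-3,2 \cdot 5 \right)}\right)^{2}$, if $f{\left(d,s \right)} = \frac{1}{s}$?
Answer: $\frac{737881}{100} \approx 7378.8$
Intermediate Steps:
$\left(-86 + f{\left(-3,2 \cdot 5 \right)}\right)^{2} = \left(-86 + \frac{1}{2 \cdot 5}\right)^{2} = \left(-86 + \frac{1}{10}\right)^{2} = \left(- \frac{859}{10}\right)^{2} = \frac{737881}{100}$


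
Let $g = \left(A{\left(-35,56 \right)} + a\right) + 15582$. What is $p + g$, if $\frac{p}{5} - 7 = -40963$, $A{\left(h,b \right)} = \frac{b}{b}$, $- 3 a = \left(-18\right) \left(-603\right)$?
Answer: $-192815$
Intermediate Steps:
$a = -3618$ ($a = - \frac{\left(-18\right) \left(-603\right)}{3} = \left(- \frac{1}{3}\right) 10854 = -3618$)
$A{\left(h,b \right)} = 1$
$p = -204780$ ($p = 35 + 5 \left(-40963\right) = 35 - 204815 = -204780$)
$g = 11965$ ($g = \left(1 - 3618\right) + 15582 = -3617 + 15582 = 11965$)
$p + g = -204780 + 11965 = -192815$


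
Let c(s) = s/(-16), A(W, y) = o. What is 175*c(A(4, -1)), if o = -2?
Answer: 175/8 ≈ 21.875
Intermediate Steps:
A(W, y) = -2
c(s) = -s/16 (c(s) = s*(-1/16) = -s/16)
175*c(A(4, -1)) = 175*(-1/16*(-2)) = 175*(⅛) = 175/8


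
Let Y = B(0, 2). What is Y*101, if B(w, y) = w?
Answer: 0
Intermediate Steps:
Y = 0
Y*101 = 0*101 = 0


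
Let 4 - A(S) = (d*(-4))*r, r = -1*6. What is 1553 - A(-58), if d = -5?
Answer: 1429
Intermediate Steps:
r = -6
A(S) = 124 (A(S) = 4 - (-5*(-4))*(-6) = 4 - 20*(-6) = 4 - 1*(-120) = 4 + 120 = 124)
1553 - A(-58) = 1553 - 1*124 = 1553 - 124 = 1429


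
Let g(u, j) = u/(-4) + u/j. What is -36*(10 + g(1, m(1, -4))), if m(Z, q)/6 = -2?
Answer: -348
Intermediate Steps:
m(Z, q) = -12 (m(Z, q) = 6*(-2) = -12)
g(u, j) = -u/4 + u/j (g(u, j) = u*(-¼) + u/j = -u/4 + u/j)
-36*(10 + g(1, m(1, -4))) = -36*(10 + (-¼*1 + 1/(-12))) = -36*(10 + (-¼ + 1*(-1/12))) = -36*(10 + (-¼ - 1/12)) = -36*(10 - ⅓) = -36*29/3 = -1*348 = -348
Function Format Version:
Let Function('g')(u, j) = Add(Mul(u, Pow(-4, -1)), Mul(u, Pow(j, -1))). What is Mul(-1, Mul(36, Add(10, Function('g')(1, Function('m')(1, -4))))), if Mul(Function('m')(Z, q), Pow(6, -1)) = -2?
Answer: -348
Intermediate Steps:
Function('m')(Z, q) = -12 (Function('m')(Z, q) = Mul(6, -2) = -12)
Function('g')(u, j) = Add(Mul(Rational(-1, 4), u), Mul(u, Pow(j, -1))) (Function('g')(u, j) = Add(Mul(u, Rational(-1, 4)), Mul(u, Pow(j, -1))) = Add(Mul(Rational(-1, 4), u), Mul(u, Pow(j, -1))))
Mul(-1, Mul(36, Add(10, Function('g')(1, Function('m')(1, -4))))) = Mul(-1, Mul(36, Add(10, Add(Mul(Rational(-1, 4), 1), Mul(1, Pow(-12, -1)))))) = Mul(-1, Mul(36, Add(10, Add(Rational(-1, 4), Mul(1, Rational(-1, 12)))))) = Mul(-1, Mul(36, Add(10, Add(Rational(-1, 4), Rational(-1, 12))))) = Mul(-1, Mul(36, Add(10, Rational(-1, 3)))) = Mul(-1, Mul(36, Rational(29, 3))) = Mul(-1, 348) = -348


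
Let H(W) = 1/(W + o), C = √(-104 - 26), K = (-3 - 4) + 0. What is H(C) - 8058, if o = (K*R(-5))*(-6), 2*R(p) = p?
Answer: -17977419/2231 - I*√130/11155 ≈ -8058.0 - 0.0010221*I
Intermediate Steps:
K = -7 (K = -7 + 0 = -7)
R(p) = p/2
C = I*√130 (C = √(-130) = I*√130 ≈ 11.402*I)
o = -105 (o = -7*(-5)/2*(-6) = -7*(-5/2)*(-6) = (35/2)*(-6) = -105)
H(W) = 1/(-105 + W) (H(W) = 1/(W - 105) = 1/(-105 + W))
H(C) - 8058 = 1/(-105 + I*√130) - 8058 = -8058 + 1/(-105 + I*√130)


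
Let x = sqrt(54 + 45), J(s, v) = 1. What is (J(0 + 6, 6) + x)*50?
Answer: 50 + 150*sqrt(11) ≈ 547.49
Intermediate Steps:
x = 3*sqrt(11) (x = sqrt(99) = 3*sqrt(11) ≈ 9.9499)
(J(0 + 6, 6) + x)*50 = (1 + 3*sqrt(11))*50 = 50 + 150*sqrt(11)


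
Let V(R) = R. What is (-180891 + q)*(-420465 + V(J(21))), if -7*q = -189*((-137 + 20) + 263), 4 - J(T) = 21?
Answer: 74403869418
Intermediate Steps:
J(T) = -17 (J(T) = 4 - 1*21 = 4 - 21 = -17)
q = 3942 (q = -(-27)*((-137 + 20) + 263) = -(-27)*(-117 + 263) = -(-27)*146 = -⅐*(-27594) = 3942)
(-180891 + q)*(-420465 + V(J(21))) = (-180891 + 3942)*(-420465 - 17) = -176949*(-420482) = 74403869418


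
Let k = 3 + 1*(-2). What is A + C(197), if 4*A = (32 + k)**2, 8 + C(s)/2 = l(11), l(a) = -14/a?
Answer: 11163/44 ≈ 253.70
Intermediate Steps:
k = 1 (k = 3 - 2 = 1)
C(s) = -204/11 (C(s) = -16 + 2*(-14/11) = -16 - 28/11 = -204/11)
A = 1089/4 (A = (32 + 1)**2/4 = (1/4)*33**2 = (1/4)*1089 = 1089/4 ≈ 272.25)
A + C(197) = 1089/4 - 204/11 = 11163/44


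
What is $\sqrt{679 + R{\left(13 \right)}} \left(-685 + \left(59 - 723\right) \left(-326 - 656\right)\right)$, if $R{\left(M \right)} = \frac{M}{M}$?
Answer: $1302726 \sqrt{170} \approx 1.6985 \cdot 10^{7}$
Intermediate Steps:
$R{\left(M \right)} = 1$
$\sqrt{679 + R{\left(13 \right)}} \left(-685 + \left(59 - 723\right) \left(-326 - 656\right)\right) = \sqrt{679 + 1} \left(-685 + \left(59 - 723\right) \left(-326 - 656\right)\right) = \sqrt{680} \left(-685 - -652048\right) = 2 \sqrt{170} \left(-685 + 652048\right) = 2 \sqrt{170} \cdot 651363 = 1302726 \sqrt{170}$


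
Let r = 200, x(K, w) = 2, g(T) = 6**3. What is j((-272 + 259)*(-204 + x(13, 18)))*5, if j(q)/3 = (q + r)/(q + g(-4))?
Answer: 21195/1421 ≈ 14.916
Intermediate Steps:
g(T) = 216
j(q) = 3*(200 + q)/(216 + q) (j(q) = 3*((q + 200)/(q + 216)) = 3*((200 + q)/(216 + q)) = 3*(200 + q)/(216 + q))
j((-272 + 259)*(-204 + x(13, 18)))*5 = (3*(200 + (-272 + 259)*(-204 + 2))/(216 + (-272 + 259)*(-204 + 2)))*5 = (3*(200 - 13*(-202))/(216 - 13*(-202)))*5 = (3*(200 + 2626)/(216 + 2626))*5 = (3*2826/2842)*5 = (3*(1/2842)*2826)*5 = (4239/1421)*5 = 21195/1421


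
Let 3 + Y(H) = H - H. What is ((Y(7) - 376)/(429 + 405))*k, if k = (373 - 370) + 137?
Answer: -26530/417 ≈ -63.621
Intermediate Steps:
Y(H) = -3 (Y(H) = -3 + (H - H) = -3 + 0 = -3)
k = 140 (k = 3 + 137 = 140)
((Y(7) - 376)/(429 + 405))*k = ((-3 - 376)/(429 + 405))*140 = -379/834*140 = -26530/417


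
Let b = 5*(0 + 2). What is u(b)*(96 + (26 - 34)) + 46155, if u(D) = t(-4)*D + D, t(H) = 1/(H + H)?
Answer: 46925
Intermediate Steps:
t(H) = 1/(2*H)
b = 10 (b = 5*2 = 10)
u(D) = 7*D/8 (u(D) = ((½)/(-4))*D + D = ((½)*(-¼))*D + D = -D/8 + D = 7*D/8)
u(b)*(96 + (26 - 34)) + 46155 = ((7/8)*10)*(96 + (26 - 34)) + 46155 = 35*(96 - 8)/4 + 46155 = (35/4)*88 + 46155 = 770 + 46155 = 46925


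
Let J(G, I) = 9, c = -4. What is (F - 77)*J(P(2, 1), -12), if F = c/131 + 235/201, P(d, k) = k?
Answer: -5992518/8777 ≈ -682.75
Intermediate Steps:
F = 29981/26331 (F = -4/131 + 235/201 = 29981/26331 ≈ 1.1386)
(F - 77)*J(P(2, 1), -12) = (29981/26331 - 77)*9 = -1997506/26331*9 = -5992518/8777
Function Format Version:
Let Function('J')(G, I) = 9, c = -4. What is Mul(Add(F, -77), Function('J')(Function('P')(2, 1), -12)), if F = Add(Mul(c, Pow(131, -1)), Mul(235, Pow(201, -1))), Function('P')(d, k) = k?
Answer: Rational(-5992518, 8777) ≈ -682.75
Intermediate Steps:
F = Rational(29981, 26331) (F = Add(Mul(-4, Pow(131, -1)), Mul(235, Pow(201, -1))) = Add(Mul(-4, Rational(1, 131)), Mul(235, Rational(1, 201))) = Add(Rational(-4, 131), Rational(235, 201)) = Rational(29981, 26331) ≈ 1.1386)
Mul(Add(F, -77), Function('J')(Function('P')(2, 1), -12)) = Mul(Add(Rational(29981, 26331), -77), 9) = Mul(Rational(-1997506, 26331), 9) = Rational(-5992518, 8777)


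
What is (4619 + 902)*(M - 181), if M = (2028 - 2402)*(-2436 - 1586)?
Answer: 8303843487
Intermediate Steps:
M = 1504228 (M = -374*(-4022) = 1504228)
(4619 + 902)*(M - 181) = (4619 + 902)*(1504228 - 181) = 5521*1504047 = 8303843487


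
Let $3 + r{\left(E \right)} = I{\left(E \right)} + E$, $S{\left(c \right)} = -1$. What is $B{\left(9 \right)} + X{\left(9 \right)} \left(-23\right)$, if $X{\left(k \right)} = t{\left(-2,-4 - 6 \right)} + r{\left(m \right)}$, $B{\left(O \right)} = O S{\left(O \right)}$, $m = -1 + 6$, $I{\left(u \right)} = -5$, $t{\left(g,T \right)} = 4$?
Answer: $-32$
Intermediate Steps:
$m = 5$
$B{\left(O \right)} = - O$ ($B{\left(O \right)} = O \left(-1\right) = - O$)
$r{\left(E \right)} = -8 + E$ ($r{\left(E \right)} = -3 + \left(-5 + E\right) = -8 + E$)
$X{\left(k \right)} = 1$ ($X{\left(k \right)} = 4 + \left(-8 + 5\right) = 4 - 3 = 1$)
$B{\left(9 \right)} + X{\left(9 \right)} \left(-23\right) = \left(-1\right) 9 + 1 \left(-23\right) = -9 - 23 = -32$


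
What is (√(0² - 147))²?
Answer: -147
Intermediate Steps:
(√(0² - 147))² = (√(0 - 147))² = (√(-147))² = (7*I*√3)² = -147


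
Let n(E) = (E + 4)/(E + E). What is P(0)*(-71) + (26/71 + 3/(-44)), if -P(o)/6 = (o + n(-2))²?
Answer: 333637/3124 ≈ 106.80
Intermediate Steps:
n(E) = (4 + E)/(2*E) (n(E) = (4 + E)/((2*E)) = (4 + E)*(1/(2*E)) = (4 + E)/(2*E))
P(o) = -6*(-½ + o)² (P(o) = -6*(o + (½)*(4 - 2)/(-2))² = -6*(o + (½)*(-½)*2)² = -6*(o - ½)² = -6*(-½ + o)²)
P(0)*(-71) + (26/71 + 3/(-44)) = -3*(-1 + 2*0)²/2*(-71) + (26/71 + 3/(-44)) = -3*(-1 + 0)²/2*(-71) + (26*(1/71) + 3*(-1/44)) = -3/2*(-1)²*(-71) + (26/71 - 3/44) = -3/2*1*(-71) + 931/3124 = -3/2*(-71) + 931/3124 = 213/2 + 931/3124 = 333637/3124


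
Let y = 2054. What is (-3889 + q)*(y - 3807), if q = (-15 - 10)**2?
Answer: 5721792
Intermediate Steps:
q = 625 (q = (-25)**2 = 625)
(-3889 + q)*(y - 3807) = (-3889 + 625)*(2054 - 3807) = -3264*(-1753) = 5721792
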